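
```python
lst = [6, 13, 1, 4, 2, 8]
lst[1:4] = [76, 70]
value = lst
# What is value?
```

lst starts as [6, 13, 1, 4, 2, 8] (length 6). The slice lst[1:4] covers indices [1, 2, 3] with values [13, 1, 4]. Replacing that slice with [76, 70] (different length) produces [6, 76, 70, 2, 8].

[6, 76, 70, 2, 8]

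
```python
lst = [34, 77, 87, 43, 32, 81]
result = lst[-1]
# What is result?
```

lst has length 6. Negative index -1 maps to positive index 6 + (-1) = 5. lst[5] = 81.

81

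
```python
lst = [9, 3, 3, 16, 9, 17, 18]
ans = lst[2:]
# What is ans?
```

lst has length 7. The slice lst[2:] selects indices [2, 3, 4, 5, 6] (2->3, 3->16, 4->9, 5->17, 6->18), giving [3, 16, 9, 17, 18].

[3, 16, 9, 17, 18]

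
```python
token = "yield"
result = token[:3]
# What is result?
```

token has length 5. The slice token[:3] selects indices [0, 1, 2] (0->'y', 1->'i', 2->'e'), giving 'yie'.

'yie'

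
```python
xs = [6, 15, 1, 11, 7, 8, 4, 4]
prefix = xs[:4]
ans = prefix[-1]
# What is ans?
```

xs has length 8. The slice xs[:4] selects indices [0, 1, 2, 3] (0->6, 1->15, 2->1, 3->11), giving [6, 15, 1, 11]. So prefix = [6, 15, 1, 11]. Then prefix[-1] = 11.

11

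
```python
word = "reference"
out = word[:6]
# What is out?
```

word has length 9. The slice word[:6] selects indices [0, 1, 2, 3, 4, 5] (0->'r', 1->'e', 2->'f', 3->'e', 4->'r', 5->'e'), giving 'refere'.

'refere'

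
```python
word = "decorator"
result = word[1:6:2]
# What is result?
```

word has length 9. The slice word[1:6:2] selects indices [1, 3, 5] (1->'e', 3->'o', 5->'a'), giving 'eoa'.

'eoa'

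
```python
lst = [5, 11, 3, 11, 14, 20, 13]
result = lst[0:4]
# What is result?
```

lst has length 7. The slice lst[0:4] selects indices [0, 1, 2, 3] (0->5, 1->11, 2->3, 3->11), giving [5, 11, 3, 11].

[5, 11, 3, 11]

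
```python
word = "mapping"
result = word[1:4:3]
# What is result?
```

word has length 7. The slice word[1:4:3] selects indices [1] (1->'a'), giving 'a'.

'a'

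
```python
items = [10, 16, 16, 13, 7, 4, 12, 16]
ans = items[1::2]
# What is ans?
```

items has length 8. The slice items[1::2] selects indices [1, 3, 5, 7] (1->16, 3->13, 5->4, 7->16), giving [16, 13, 4, 16].

[16, 13, 4, 16]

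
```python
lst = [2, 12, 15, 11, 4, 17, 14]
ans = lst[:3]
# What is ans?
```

lst has length 7. The slice lst[:3] selects indices [0, 1, 2] (0->2, 1->12, 2->15), giving [2, 12, 15].

[2, 12, 15]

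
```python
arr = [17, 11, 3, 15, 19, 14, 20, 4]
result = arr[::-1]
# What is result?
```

arr has length 8. The slice arr[::-1] selects indices [7, 6, 5, 4, 3, 2, 1, 0] (7->4, 6->20, 5->14, 4->19, 3->15, 2->3, 1->11, 0->17), giving [4, 20, 14, 19, 15, 3, 11, 17].

[4, 20, 14, 19, 15, 3, 11, 17]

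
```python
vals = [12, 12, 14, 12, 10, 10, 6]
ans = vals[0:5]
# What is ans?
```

vals has length 7. The slice vals[0:5] selects indices [0, 1, 2, 3, 4] (0->12, 1->12, 2->14, 3->12, 4->10), giving [12, 12, 14, 12, 10].

[12, 12, 14, 12, 10]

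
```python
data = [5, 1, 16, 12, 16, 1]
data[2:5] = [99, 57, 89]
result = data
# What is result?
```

data starts as [5, 1, 16, 12, 16, 1] (length 6). The slice data[2:5] covers indices [2, 3, 4] with values [16, 12, 16]. Replacing that slice with [99, 57, 89] (same length) produces [5, 1, 99, 57, 89, 1].

[5, 1, 99, 57, 89, 1]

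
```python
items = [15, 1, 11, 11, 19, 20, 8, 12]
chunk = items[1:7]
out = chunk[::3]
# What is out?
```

items has length 8. The slice items[1:7] selects indices [1, 2, 3, 4, 5, 6] (1->1, 2->11, 3->11, 4->19, 5->20, 6->8), giving [1, 11, 11, 19, 20, 8]. So chunk = [1, 11, 11, 19, 20, 8]. chunk has length 6. The slice chunk[::3] selects indices [0, 3] (0->1, 3->19), giving [1, 19].

[1, 19]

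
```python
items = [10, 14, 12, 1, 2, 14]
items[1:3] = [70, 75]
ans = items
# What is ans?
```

items starts as [10, 14, 12, 1, 2, 14] (length 6). The slice items[1:3] covers indices [1, 2] with values [14, 12]. Replacing that slice with [70, 75] (same length) produces [10, 70, 75, 1, 2, 14].

[10, 70, 75, 1, 2, 14]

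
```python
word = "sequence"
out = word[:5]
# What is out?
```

word has length 8. The slice word[:5] selects indices [0, 1, 2, 3, 4] (0->'s', 1->'e', 2->'q', 3->'u', 4->'e'), giving 'seque'.

'seque'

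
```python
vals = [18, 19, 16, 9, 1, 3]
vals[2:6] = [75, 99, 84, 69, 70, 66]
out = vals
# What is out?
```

vals starts as [18, 19, 16, 9, 1, 3] (length 6). The slice vals[2:6] covers indices [2, 3, 4, 5] with values [16, 9, 1, 3]. Replacing that slice with [75, 99, 84, 69, 70, 66] (different length) produces [18, 19, 75, 99, 84, 69, 70, 66].

[18, 19, 75, 99, 84, 69, 70, 66]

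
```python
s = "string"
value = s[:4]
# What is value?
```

s has length 6. The slice s[:4] selects indices [0, 1, 2, 3] (0->'s', 1->'t', 2->'r', 3->'i'), giving 'stri'.

'stri'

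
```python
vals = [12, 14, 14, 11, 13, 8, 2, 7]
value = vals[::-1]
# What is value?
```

vals has length 8. The slice vals[::-1] selects indices [7, 6, 5, 4, 3, 2, 1, 0] (7->7, 6->2, 5->8, 4->13, 3->11, 2->14, 1->14, 0->12), giving [7, 2, 8, 13, 11, 14, 14, 12].

[7, 2, 8, 13, 11, 14, 14, 12]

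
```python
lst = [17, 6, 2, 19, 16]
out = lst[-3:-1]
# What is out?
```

lst has length 5. The slice lst[-3:-1] selects indices [2, 3] (2->2, 3->19), giving [2, 19].

[2, 19]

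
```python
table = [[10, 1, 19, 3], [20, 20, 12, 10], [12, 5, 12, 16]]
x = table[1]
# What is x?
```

table has 3 rows. Row 1 is [20, 20, 12, 10].

[20, 20, 12, 10]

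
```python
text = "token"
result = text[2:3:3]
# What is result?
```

text has length 5. The slice text[2:3:3] selects indices [2] (2->'k'), giving 'k'.

'k'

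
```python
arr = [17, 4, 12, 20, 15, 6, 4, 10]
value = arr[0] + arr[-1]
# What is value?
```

arr has length 8. arr[0] = 17.
arr has length 8. Negative index -1 maps to positive index 8 + (-1) = 7. arr[7] = 10.
Sum: 17 + 10 = 27.

27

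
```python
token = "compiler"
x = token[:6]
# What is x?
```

token has length 8. The slice token[:6] selects indices [0, 1, 2, 3, 4, 5] (0->'c', 1->'o', 2->'m', 3->'p', 4->'i', 5->'l'), giving 'compil'.

'compil'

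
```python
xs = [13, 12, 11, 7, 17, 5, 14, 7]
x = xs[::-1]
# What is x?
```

xs has length 8. The slice xs[::-1] selects indices [7, 6, 5, 4, 3, 2, 1, 0] (7->7, 6->14, 5->5, 4->17, 3->7, 2->11, 1->12, 0->13), giving [7, 14, 5, 17, 7, 11, 12, 13].

[7, 14, 5, 17, 7, 11, 12, 13]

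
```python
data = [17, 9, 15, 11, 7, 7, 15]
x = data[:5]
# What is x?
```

data has length 7. The slice data[:5] selects indices [0, 1, 2, 3, 4] (0->17, 1->9, 2->15, 3->11, 4->7), giving [17, 9, 15, 11, 7].

[17, 9, 15, 11, 7]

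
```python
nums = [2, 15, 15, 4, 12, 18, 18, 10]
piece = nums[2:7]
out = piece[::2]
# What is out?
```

nums has length 8. The slice nums[2:7] selects indices [2, 3, 4, 5, 6] (2->15, 3->4, 4->12, 5->18, 6->18), giving [15, 4, 12, 18, 18]. So piece = [15, 4, 12, 18, 18]. piece has length 5. The slice piece[::2] selects indices [0, 2, 4] (0->15, 2->12, 4->18), giving [15, 12, 18].

[15, 12, 18]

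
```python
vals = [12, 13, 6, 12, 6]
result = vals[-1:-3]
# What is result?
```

vals has length 5. The slice vals[-1:-3] resolves to an empty index range, so the result is [].

[]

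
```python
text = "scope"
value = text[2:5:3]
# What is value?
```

text has length 5. The slice text[2:5:3] selects indices [2] (2->'o'), giving 'o'.

'o'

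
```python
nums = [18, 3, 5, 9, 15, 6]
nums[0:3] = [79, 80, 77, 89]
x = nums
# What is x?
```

nums starts as [18, 3, 5, 9, 15, 6] (length 6). The slice nums[0:3] covers indices [0, 1, 2] with values [18, 3, 5]. Replacing that slice with [79, 80, 77, 89] (different length) produces [79, 80, 77, 89, 9, 15, 6].

[79, 80, 77, 89, 9, 15, 6]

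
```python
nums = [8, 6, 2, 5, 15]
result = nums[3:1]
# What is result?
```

nums has length 5. The slice nums[3:1] resolves to an empty index range, so the result is [].

[]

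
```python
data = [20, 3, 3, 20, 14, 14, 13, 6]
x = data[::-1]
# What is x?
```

data has length 8. The slice data[::-1] selects indices [7, 6, 5, 4, 3, 2, 1, 0] (7->6, 6->13, 5->14, 4->14, 3->20, 2->3, 1->3, 0->20), giving [6, 13, 14, 14, 20, 3, 3, 20].

[6, 13, 14, 14, 20, 3, 3, 20]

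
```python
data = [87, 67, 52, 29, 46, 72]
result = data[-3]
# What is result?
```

data has length 6. Negative index -3 maps to positive index 6 + (-3) = 3. data[3] = 29.

29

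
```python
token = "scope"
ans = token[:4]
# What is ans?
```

token has length 5. The slice token[:4] selects indices [0, 1, 2, 3] (0->'s', 1->'c', 2->'o', 3->'p'), giving 'scop'.

'scop'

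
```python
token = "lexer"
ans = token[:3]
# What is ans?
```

token has length 5. The slice token[:3] selects indices [0, 1, 2] (0->'l', 1->'e', 2->'x'), giving 'lex'.

'lex'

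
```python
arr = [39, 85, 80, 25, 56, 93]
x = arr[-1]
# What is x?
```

arr has length 6. Negative index -1 maps to positive index 6 + (-1) = 5. arr[5] = 93.

93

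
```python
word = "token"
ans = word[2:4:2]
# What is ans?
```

word has length 5. The slice word[2:4:2] selects indices [2] (2->'k'), giving 'k'.

'k'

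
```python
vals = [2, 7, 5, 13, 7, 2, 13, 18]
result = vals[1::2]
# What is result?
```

vals has length 8. The slice vals[1::2] selects indices [1, 3, 5, 7] (1->7, 3->13, 5->2, 7->18), giving [7, 13, 2, 18].

[7, 13, 2, 18]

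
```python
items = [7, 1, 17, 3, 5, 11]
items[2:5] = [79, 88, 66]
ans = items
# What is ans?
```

items starts as [7, 1, 17, 3, 5, 11] (length 6). The slice items[2:5] covers indices [2, 3, 4] with values [17, 3, 5]. Replacing that slice with [79, 88, 66] (same length) produces [7, 1, 79, 88, 66, 11].

[7, 1, 79, 88, 66, 11]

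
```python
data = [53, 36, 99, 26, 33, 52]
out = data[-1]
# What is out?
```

data has length 6. Negative index -1 maps to positive index 6 + (-1) = 5. data[5] = 52.

52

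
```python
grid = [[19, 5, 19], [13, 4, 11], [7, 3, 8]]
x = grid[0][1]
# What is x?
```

grid[0] = [19, 5, 19]. Taking column 1 of that row yields 5.

5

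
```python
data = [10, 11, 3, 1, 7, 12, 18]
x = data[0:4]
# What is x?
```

data has length 7. The slice data[0:4] selects indices [0, 1, 2, 3] (0->10, 1->11, 2->3, 3->1), giving [10, 11, 3, 1].

[10, 11, 3, 1]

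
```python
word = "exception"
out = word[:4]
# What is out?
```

word has length 9. The slice word[:4] selects indices [0, 1, 2, 3] (0->'e', 1->'x', 2->'c', 3->'e'), giving 'exce'.

'exce'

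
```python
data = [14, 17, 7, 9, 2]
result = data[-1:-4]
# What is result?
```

data has length 5. The slice data[-1:-4] resolves to an empty index range, so the result is [].

[]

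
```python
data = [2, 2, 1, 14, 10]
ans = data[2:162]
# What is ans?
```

data has length 5. The slice data[2:162] selects indices [2, 3, 4] (2->1, 3->14, 4->10), giving [1, 14, 10].

[1, 14, 10]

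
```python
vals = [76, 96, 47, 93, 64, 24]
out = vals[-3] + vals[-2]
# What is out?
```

vals has length 6. Negative index -3 maps to positive index 6 + (-3) = 3. vals[3] = 93.
vals has length 6. Negative index -2 maps to positive index 6 + (-2) = 4. vals[4] = 64.
Sum: 93 + 64 = 157.

157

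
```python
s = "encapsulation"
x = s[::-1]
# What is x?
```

s has length 13. The slice s[::-1] selects indices [12, 11, 10, 9, 8, 7, 6, 5, 4, 3, 2, 1, 0] (12->'n', 11->'o', 10->'i', 9->'t', 8->'a', 7->'l', 6->'u', 5->'s', 4->'p', 3->'a', 2->'c', 1->'n', 0->'e'), giving 'noitaluspacne'.

'noitaluspacne'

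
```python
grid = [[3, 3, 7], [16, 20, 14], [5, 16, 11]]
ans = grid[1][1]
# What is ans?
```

grid[1] = [16, 20, 14]. Taking column 1 of that row yields 20.

20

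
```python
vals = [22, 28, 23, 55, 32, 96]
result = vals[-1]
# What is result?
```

vals has length 6. Negative index -1 maps to positive index 6 + (-1) = 5. vals[5] = 96.

96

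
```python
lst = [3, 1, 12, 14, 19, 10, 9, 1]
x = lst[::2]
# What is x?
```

lst has length 8. The slice lst[::2] selects indices [0, 2, 4, 6] (0->3, 2->12, 4->19, 6->9), giving [3, 12, 19, 9].

[3, 12, 19, 9]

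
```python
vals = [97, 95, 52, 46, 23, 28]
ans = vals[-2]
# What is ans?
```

vals has length 6. Negative index -2 maps to positive index 6 + (-2) = 4. vals[4] = 23.

23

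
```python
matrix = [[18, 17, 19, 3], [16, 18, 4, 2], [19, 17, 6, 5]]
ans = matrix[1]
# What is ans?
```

matrix has 3 rows. Row 1 is [16, 18, 4, 2].

[16, 18, 4, 2]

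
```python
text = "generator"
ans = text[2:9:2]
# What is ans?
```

text has length 9. The slice text[2:9:2] selects indices [2, 4, 6, 8] (2->'n', 4->'r', 6->'t', 8->'r'), giving 'nrtr'.

'nrtr'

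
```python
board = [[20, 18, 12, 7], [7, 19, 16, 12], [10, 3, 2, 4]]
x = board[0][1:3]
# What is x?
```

board[0] = [20, 18, 12, 7]. board[0] has length 4. The slice board[0][1:3] selects indices [1, 2] (1->18, 2->12), giving [18, 12].

[18, 12]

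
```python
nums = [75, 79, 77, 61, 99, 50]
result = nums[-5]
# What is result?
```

nums has length 6. Negative index -5 maps to positive index 6 + (-5) = 1. nums[1] = 79.

79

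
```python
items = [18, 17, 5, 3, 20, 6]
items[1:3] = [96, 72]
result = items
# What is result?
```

items starts as [18, 17, 5, 3, 20, 6] (length 6). The slice items[1:3] covers indices [1, 2] with values [17, 5]. Replacing that slice with [96, 72] (same length) produces [18, 96, 72, 3, 20, 6].

[18, 96, 72, 3, 20, 6]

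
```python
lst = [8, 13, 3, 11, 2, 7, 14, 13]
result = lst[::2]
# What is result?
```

lst has length 8. The slice lst[::2] selects indices [0, 2, 4, 6] (0->8, 2->3, 4->2, 6->14), giving [8, 3, 2, 14].

[8, 3, 2, 14]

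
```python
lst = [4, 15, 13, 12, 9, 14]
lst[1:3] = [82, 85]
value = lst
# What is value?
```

lst starts as [4, 15, 13, 12, 9, 14] (length 6). The slice lst[1:3] covers indices [1, 2] with values [15, 13]. Replacing that slice with [82, 85] (same length) produces [4, 82, 85, 12, 9, 14].

[4, 82, 85, 12, 9, 14]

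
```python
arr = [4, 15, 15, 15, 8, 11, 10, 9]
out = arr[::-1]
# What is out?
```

arr has length 8. The slice arr[::-1] selects indices [7, 6, 5, 4, 3, 2, 1, 0] (7->9, 6->10, 5->11, 4->8, 3->15, 2->15, 1->15, 0->4), giving [9, 10, 11, 8, 15, 15, 15, 4].

[9, 10, 11, 8, 15, 15, 15, 4]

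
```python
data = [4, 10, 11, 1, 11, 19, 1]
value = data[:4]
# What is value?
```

data has length 7. The slice data[:4] selects indices [0, 1, 2, 3] (0->4, 1->10, 2->11, 3->1), giving [4, 10, 11, 1].

[4, 10, 11, 1]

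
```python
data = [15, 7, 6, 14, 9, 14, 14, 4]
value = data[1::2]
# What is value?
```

data has length 8. The slice data[1::2] selects indices [1, 3, 5, 7] (1->7, 3->14, 5->14, 7->4), giving [7, 14, 14, 4].

[7, 14, 14, 4]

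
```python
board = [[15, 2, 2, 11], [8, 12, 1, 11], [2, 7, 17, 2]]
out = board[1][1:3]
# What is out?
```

board[1] = [8, 12, 1, 11]. board[1] has length 4. The slice board[1][1:3] selects indices [1, 2] (1->12, 2->1), giving [12, 1].

[12, 1]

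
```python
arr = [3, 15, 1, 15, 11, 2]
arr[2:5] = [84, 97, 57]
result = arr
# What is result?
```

arr starts as [3, 15, 1, 15, 11, 2] (length 6). The slice arr[2:5] covers indices [2, 3, 4] with values [1, 15, 11]. Replacing that slice with [84, 97, 57] (same length) produces [3, 15, 84, 97, 57, 2].

[3, 15, 84, 97, 57, 2]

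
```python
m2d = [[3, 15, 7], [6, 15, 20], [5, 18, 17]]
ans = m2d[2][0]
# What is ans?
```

m2d[2] = [5, 18, 17]. Taking column 0 of that row yields 5.

5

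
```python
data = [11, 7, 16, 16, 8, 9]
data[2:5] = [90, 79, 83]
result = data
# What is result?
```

data starts as [11, 7, 16, 16, 8, 9] (length 6). The slice data[2:5] covers indices [2, 3, 4] with values [16, 16, 8]. Replacing that slice with [90, 79, 83] (same length) produces [11, 7, 90, 79, 83, 9].

[11, 7, 90, 79, 83, 9]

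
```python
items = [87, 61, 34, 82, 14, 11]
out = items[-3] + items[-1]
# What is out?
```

items has length 6. Negative index -3 maps to positive index 6 + (-3) = 3. items[3] = 82.
items has length 6. Negative index -1 maps to positive index 6 + (-1) = 5. items[5] = 11.
Sum: 82 + 11 = 93.

93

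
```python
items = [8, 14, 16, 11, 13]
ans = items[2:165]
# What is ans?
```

items has length 5. The slice items[2:165] selects indices [2, 3, 4] (2->16, 3->11, 4->13), giving [16, 11, 13].

[16, 11, 13]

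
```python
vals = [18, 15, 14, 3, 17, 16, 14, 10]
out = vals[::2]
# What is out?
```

vals has length 8. The slice vals[::2] selects indices [0, 2, 4, 6] (0->18, 2->14, 4->17, 6->14), giving [18, 14, 17, 14].

[18, 14, 17, 14]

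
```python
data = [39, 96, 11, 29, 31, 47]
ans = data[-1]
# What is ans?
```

data has length 6. Negative index -1 maps to positive index 6 + (-1) = 5. data[5] = 47.

47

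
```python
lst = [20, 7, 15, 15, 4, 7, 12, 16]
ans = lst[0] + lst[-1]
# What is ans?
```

lst has length 8. lst[0] = 20.
lst has length 8. Negative index -1 maps to positive index 8 + (-1) = 7. lst[7] = 16.
Sum: 20 + 16 = 36.

36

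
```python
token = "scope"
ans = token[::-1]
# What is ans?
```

token has length 5. The slice token[::-1] selects indices [4, 3, 2, 1, 0] (4->'e', 3->'p', 2->'o', 1->'c', 0->'s'), giving 'epocs'.

'epocs'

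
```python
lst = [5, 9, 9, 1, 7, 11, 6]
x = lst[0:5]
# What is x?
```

lst has length 7. The slice lst[0:5] selects indices [0, 1, 2, 3, 4] (0->5, 1->9, 2->9, 3->1, 4->7), giving [5, 9, 9, 1, 7].

[5, 9, 9, 1, 7]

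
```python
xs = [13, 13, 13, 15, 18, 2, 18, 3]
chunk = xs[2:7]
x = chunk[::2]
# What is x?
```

xs has length 8. The slice xs[2:7] selects indices [2, 3, 4, 5, 6] (2->13, 3->15, 4->18, 5->2, 6->18), giving [13, 15, 18, 2, 18]. So chunk = [13, 15, 18, 2, 18]. chunk has length 5. The slice chunk[::2] selects indices [0, 2, 4] (0->13, 2->18, 4->18), giving [13, 18, 18].

[13, 18, 18]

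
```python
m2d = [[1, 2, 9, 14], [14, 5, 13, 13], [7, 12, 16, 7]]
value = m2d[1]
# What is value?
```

m2d has 3 rows. Row 1 is [14, 5, 13, 13].

[14, 5, 13, 13]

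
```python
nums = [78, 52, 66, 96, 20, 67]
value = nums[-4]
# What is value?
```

nums has length 6. Negative index -4 maps to positive index 6 + (-4) = 2. nums[2] = 66.

66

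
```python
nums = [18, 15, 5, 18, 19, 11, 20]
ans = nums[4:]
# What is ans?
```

nums has length 7. The slice nums[4:] selects indices [4, 5, 6] (4->19, 5->11, 6->20), giving [19, 11, 20].

[19, 11, 20]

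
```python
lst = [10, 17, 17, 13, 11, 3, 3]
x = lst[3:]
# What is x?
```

lst has length 7. The slice lst[3:] selects indices [3, 4, 5, 6] (3->13, 4->11, 5->3, 6->3), giving [13, 11, 3, 3].

[13, 11, 3, 3]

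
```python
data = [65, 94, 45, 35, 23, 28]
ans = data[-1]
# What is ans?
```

data has length 6. Negative index -1 maps to positive index 6 + (-1) = 5. data[5] = 28.

28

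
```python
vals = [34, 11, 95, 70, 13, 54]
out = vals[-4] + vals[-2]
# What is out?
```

vals has length 6. Negative index -4 maps to positive index 6 + (-4) = 2. vals[2] = 95.
vals has length 6. Negative index -2 maps to positive index 6 + (-2) = 4. vals[4] = 13.
Sum: 95 + 13 = 108.

108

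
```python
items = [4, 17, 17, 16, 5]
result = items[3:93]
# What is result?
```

items has length 5. The slice items[3:93] selects indices [3, 4] (3->16, 4->5), giving [16, 5].

[16, 5]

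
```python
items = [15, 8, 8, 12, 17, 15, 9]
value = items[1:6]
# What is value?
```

items has length 7. The slice items[1:6] selects indices [1, 2, 3, 4, 5] (1->8, 2->8, 3->12, 4->17, 5->15), giving [8, 8, 12, 17, 15].

[8, 8, 12, 17, 15]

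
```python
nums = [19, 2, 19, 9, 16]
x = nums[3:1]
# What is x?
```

nums has length 5. The slice nums[3:1] resolves to an empty index range, so the result is [].

[]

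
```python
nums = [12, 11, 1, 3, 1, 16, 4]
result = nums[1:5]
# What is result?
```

nums has length 7. The slice nums[1:5] selects indices [1, 2, 3, 4] (1->11, 2->1, 3->3, 4->1), giving [11, 1, 3, 1].

[11, 1, 3, 1]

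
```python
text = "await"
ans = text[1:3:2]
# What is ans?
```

text has length 5. The slice text[1:3:2] selects indices [1] (1->'w'), giving 'w'.

'w'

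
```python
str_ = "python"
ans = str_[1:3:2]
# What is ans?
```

str_ has length 6. The slice str_[1:3:2] selects indices [1] (1->'y'), giving 'y'.

'y'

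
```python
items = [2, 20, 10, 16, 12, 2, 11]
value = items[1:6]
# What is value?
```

items has length 7. The slice items[1:6] selects indices [1, 2, 3, 4, 5] (1->20, 2->10, 3->16, 4->12, 5->2), giving [20, 10, 16, 12, 2].

[20, 10, 16, 12, 2]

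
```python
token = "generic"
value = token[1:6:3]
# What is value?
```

token has length 7. The slice token[1:6:3] selects indices [1, 4] (1->'e', 4->'r'), giving 'er'.

'er'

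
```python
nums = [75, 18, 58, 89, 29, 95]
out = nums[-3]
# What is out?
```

nums has length 6. Negative index -3 maps to positive index 6 + (-3) = 3. nums[3] = 89.

89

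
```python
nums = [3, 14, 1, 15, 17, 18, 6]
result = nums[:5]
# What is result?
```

nums has length 7. The slice nums[:5] selects indices [0, 1, 2, 3, 4] (0->3, 1->14, 2->1, 3->15, 4->17), giving [3, 14, 1, 15, 17].

[3, 14, 1, 15, 17]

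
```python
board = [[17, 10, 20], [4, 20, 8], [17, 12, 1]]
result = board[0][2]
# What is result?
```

board[0] = [17, 10, 20]. Taking column 2 of that row yields 20.

20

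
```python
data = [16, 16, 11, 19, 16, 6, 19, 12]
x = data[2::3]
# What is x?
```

data has length 8. The slice data[2::3] selects indices [2, 5] (2->11, 5->6), giving [11, 6].

[11, 6]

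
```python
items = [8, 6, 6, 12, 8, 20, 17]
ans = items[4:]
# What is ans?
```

items has length 7. The slice items[4:] selects indices [4, 5, 6] (4->8, 5->20, 6->17), giving [8, 20, 17].

[8, 20, 17]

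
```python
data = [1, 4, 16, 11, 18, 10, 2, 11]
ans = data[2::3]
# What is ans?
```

data has length 8. The slice data[2::3] selects indices [2, 5] (2->16, 5->10), giving [16, 10].

[16, 10]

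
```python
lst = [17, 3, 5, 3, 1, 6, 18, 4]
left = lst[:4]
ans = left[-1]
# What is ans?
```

lst has length 8. The slice lst[:4] selects indices [0, 1, 2, 3] (0->17, 1->3, 2->5, 3->3), giving [17, 3, 5, 3]. So left = [17, 3, 5, 3]. Then left[-1] = 3.

3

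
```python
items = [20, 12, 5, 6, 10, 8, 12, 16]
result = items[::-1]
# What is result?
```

items has length 8. The slice items[::-1] selects indices [7, 6, 5, 4, 3, 2, 1, 0] (7->16, 6->12, 5->8, 4->10, 3->6, 2->5, 1->12, 0->20), giving [16, 12, 8, 10, 6, 5, 12, 20].

[16, 12, 8, 10, 6, 5, 12, 20]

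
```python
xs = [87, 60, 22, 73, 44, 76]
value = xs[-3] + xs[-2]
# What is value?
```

xs has length 6. Negative index -3 maps to positive index 6 + (-3) = 3. xs[3] = 73.
xs has length 6. Negative index -2 maps to positive index 6 + (-2) = 4. xs[4] = 44.
Sum: 73 + 44 = 117.

117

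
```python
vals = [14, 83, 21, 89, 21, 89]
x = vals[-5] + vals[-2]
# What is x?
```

vals has length 6. Negative index -5 maps to positive index 6 + (-5) = 1. vals[1] = 83.
vals has length 6. Negative index -2 maps to positive index 6 + (-2) = 4. vals[4] = 21.
Sum: 83 + 21 = 104.

104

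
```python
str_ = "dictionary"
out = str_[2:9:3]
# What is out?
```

str_ has length 10. The slice str_[2:9:3] selects indices [2, 5, 8] (2->'c', 5->'o', 8->'r'), giving 'cor'.

'cor'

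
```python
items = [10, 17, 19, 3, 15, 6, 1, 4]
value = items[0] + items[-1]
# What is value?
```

items has length 8. items[0] = 10.
items has length 8. Negative index -1 maps to positive index 8 + (-1) = 7. items[7] = 4.
Sum: 10 + 4 = 14.

14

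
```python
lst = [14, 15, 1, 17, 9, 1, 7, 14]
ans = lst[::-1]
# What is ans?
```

lst has length 8. The slice lst[::-1] selects indices [7, 6, 5, 4, 3, 2, 1, 0] (7->14, 6->7, 5->1, 4->9, 3->17, 2->1, 1->15, 0->14), giving [14, 7, 1, 9, 17, 1, 15, 14].

[14, 7, 1, 9, 17, 1, 15, 14]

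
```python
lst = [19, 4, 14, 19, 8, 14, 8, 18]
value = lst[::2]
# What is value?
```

lst has length 8. The slice lst[::2] selects indices [0, 2, 4, 6] (0->19, 2->14, 4->8, 6->8), giving [19, 14, 8, 8].

[19, 14, 8, 8]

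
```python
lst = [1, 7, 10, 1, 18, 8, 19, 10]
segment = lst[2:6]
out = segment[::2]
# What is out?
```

lst has length 8. The slice lst[2:6] selects indices [2, 3, 4, 5] (2->10, 3->1, 4->18, 5->8), giving [10, 1, 18, 8]. So segment = [10, 1, 18, 8]. segment has length 4. The slice segment[::2] selects indices [0, 2] (0->10, 2->18), giving [10, 18].

[10, 18]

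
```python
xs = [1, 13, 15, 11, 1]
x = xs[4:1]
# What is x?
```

xs has length 5. The slice xs[4:1] resolves to an empty index range, so the result is [].

[]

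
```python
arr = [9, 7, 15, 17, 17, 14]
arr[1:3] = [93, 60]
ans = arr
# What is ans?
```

arr starts as [9, 7, 15, 17, 17, 14] (length 6). The slice arr[1:3] covers indices [1, 2] with values [7, 15]. Replacing that slice with [93, 60] (same length) produces [9, 93, 60, 17, 17, 14].

[9, 93, 60, 17, 17, 14]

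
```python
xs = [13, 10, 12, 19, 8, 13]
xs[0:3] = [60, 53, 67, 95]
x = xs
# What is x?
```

xs starts as [13, 10, 12, 19, 8, 13] (length 6). The slice xs[0:3] covers indices [0, 1, 2] with values [13, 10, 12]. Replacing that slice with [60, 53, 67, 95] (different length) produces [60, 53, 67, 95, 19, 8, 13].

[60, 53, 67, 95, 19, 8, 13]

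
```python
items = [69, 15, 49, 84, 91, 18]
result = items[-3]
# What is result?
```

items has length 6. Negative index -3 maps to positive index 6 + (-3) = 3. items[3] = 84.

84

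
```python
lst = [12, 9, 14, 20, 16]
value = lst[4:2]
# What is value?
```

lst has length 5. The slice lst[4:2] resolves to an empty index range, so the result is [].

[]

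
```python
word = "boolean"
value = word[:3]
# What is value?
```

word has length 7. The slice word[:3] selects indices [0, 1, 2] (0->'b', 1->'o', 2->'o'), giving 'boo'.

'boo'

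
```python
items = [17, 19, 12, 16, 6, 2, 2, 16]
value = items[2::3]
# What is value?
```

items has length 8. The slice items[2::3] selects indices [2, 5] (2->12, 5->2), giving [12, 2].

[12, 2]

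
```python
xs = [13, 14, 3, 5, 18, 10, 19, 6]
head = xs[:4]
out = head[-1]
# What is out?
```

xs has length 8. The slice xs[:4] selects indices [0, 1, 2, 3] (0->13, 1->14, 2->3, 3->5), giving [13, 14, 3, 5]. So head = [13, 14, 3, 5]. Then head[-1] = 5.

5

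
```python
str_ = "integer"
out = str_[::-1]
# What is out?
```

str_ has length 7. The slice str_[::-1] selects indices [6, 5, 4, 3, 2, 1, 0] (6->'r', 5->'e', 4->'g', 3->'e', 2->'t', 1->'n', 0->'i'), giving 'regetni'.

'regetni'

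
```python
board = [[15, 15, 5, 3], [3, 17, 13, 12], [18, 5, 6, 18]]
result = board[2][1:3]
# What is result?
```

board[2] = [18, 5, 6, 18]. board[2] has length 4. The slice board[2][1:3] selects indices [1, 2] (1->5, 2->6), giving [5, 6].

[5, 6]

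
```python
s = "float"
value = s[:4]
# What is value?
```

s has length 5. The slice s[:4] selects indices [0, 1, 2, 3] (0->'f', 1->'l', 2->'o', 3->'a'), giving 'floa'.

'floa'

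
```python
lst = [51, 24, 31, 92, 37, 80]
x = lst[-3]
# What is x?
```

lst has length 6. Negative index -3 maps to positive index 6 + (-3) = 3. lst[3] = 92.

92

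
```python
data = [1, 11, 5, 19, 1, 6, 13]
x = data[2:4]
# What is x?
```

data has length 7. The slice data[2:4] selects indices [2, 3] (2->5, 3->19), giving [5, 19].

[5, 19]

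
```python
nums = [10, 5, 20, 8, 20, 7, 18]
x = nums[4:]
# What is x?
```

nums has length 7. The slice nums[4:] selects indices [4, 5, 6] (4->20, 5->7, 6->18), giving [20, 7, 18].

[20, 7, 18]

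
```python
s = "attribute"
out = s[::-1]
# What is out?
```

s has length 9. The slice s[::-1] selects indices [8, 7, 6, 5, 4, 3, 2, 1, 0] (8->'e', 7->'t', 6->'u', 5->'b', 4->'i', 3->'r', 2->'t', 1->'t', 0->'a'), giving 'etubirtta'.

'etubirtta'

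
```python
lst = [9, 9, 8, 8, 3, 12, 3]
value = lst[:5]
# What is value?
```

lst has length 7. The slice lst[:5] selects indices [0, 1, 2, 3, 4] (0->9, 1->9, 2->8, 3->8, 4->3), giving [9, 9, 8, 8, 3].

[9, 9, 8, 8, 3]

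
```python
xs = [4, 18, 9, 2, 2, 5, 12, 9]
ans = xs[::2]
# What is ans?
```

xs has length 8. The slice xs[::2] selects indices [0, 2, 4, 6] (0->4, 2->9, 4->2, 6->12), giving [4, 9, 2, 12].

[4, 9, 2, 12]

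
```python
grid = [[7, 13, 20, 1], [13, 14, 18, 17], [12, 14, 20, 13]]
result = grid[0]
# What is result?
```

grid has 3 rows. Row 0 is [7, 13, 20, 1].

[7, 13, 20, 1]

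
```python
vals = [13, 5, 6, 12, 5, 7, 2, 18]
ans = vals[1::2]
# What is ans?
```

vals has length 8. The slice vals[1::2] selects indices [1, 3, 5, 7] (1->5, 3->12, 5->7, 7->18), giving [5, 12, 7, 18].

[5, 12, 7, 18]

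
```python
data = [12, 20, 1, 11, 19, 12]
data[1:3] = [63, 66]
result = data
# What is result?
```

data starts as [12, 20, 1, 11, 19, 12] (length 6). The slice data[1:3] covers indices [1, 2] with values [20, 1]. Replacing that slice with [63, 66] (same length) produces [12, 63, 66, 11, 19, 12].

[12, 63, 66, 11, 19, 12]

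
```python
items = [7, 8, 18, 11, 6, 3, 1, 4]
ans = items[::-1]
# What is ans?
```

items has length 8. The slice items[::-1] selects indices [7, 6, 5, 4, 3, 2, 1, 0] (7->4, 6->1, 5->3, 4->6, 3->11, 2->18, 1->8, 0->7), giving [4, 1, 3, 6, 11, 18, 8, 7].

[4, 1, 3, 6, 11, 18, 8, 7]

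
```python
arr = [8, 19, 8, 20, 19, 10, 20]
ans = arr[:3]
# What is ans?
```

arr has length 7. The slice arr[:3] selects indices [0, 1, 2] (0->8, 1->19, 2->8), giving [8, 19, 8].

[8, 19, 8]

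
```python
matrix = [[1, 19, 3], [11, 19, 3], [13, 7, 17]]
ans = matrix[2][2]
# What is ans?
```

matrix[2] = [13, 7, 17]. Taking column 2 of that row yields 17.

17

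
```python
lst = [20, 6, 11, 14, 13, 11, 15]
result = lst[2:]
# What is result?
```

lst has length 7. The slice lst[2:] selects indices [2, 3, 4, 5, 6] (2->11, 3->14, 4->13, 5->11, 6->15), giving [11, 14, 13, 11, 15].

[11, 14, 13, 11, 15]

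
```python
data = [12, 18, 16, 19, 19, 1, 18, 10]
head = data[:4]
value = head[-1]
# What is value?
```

data has length 8. The slice data[:4] selects indices [0, 1, 2, 3] (0->12, 1->18, 2->16, 3->19), giving [12, 18, 16, 19]. So head = [12, 18, 16, 19]. Then head[-1] = 19.

19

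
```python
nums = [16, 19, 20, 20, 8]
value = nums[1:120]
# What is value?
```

nums has length 5. The slice nums[1:120] selects indices [1, 2, 3, 4] (1->19, 2->20, 3->20, 4->8), giving [19, 20, 20, 8].

[19, 20, 20, 8]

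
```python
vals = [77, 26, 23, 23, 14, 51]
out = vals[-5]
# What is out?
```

vals has length 6. Negative index -5 maps to positive index 6 + (-5) = 1. vals[1] = 26.

26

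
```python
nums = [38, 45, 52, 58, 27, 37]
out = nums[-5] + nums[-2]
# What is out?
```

nums has length 6. Negative index -5 maps to positive index 6 + (-5) = 1. nums[1] = 45.
nums has length 6. Negative index -2 maps to positive index 6 + (-2) = 4. nums[4] = 27.
Sum: 45 + 27 = 72.

72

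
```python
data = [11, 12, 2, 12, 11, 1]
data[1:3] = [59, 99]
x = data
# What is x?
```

data starts as [11, 12, 2, 12, 11, 1] (length 6). The slice data[1:3] covers indices [1, 2] with values [12, 2]. Replacing that slice with [59, 99] (same length) produces [11, 59, 99, 12, 11, 1].

[11, 59, 99, 12, 11, 1]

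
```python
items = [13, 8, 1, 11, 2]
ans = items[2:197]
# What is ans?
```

items has length 5. The slice items[2:197] selects indices [2, 3, 4] (2->1, 3->11, 4->2), giving [1, 11, 2].

[1, 11, 2]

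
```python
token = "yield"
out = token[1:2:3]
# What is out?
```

token has length 5. The slice token[1:2:3] selects indices [1] (1->'i'), giving 'i'.

'i'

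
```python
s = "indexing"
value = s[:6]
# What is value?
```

s has length 8. The slice s[:6] selects indices [0, 1, 2, 3, 4, 5] (0->'i', 1->'n', 2->'d', 3->'e', 4->'x', 5->'i'), giving 'indexi'.

'indexi'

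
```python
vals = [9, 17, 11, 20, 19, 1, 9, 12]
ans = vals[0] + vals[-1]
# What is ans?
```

vals has length 8. vals[0] = 9.
vals has length 8. Negative index -1 maps to positive index 8 + (-1) = 7. vals[7] = 12.
Sum: 9 + 12 = 21.

21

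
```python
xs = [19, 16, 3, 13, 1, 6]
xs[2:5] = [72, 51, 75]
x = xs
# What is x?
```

xs starts as [19, 16, 3, 13, 1, 6] (length 6). The slice xs[2:5] covers indices [2, 3, 4] with values [3, 13, 1]. Replacing that slice with [72, 51, 75] (same length) produces [19, 16, 72, 51, 75, 6].

[19, 16, 72, 51, 75, 6]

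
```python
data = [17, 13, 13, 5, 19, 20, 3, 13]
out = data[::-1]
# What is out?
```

data has length 8. The slice data[::-1] selects indices [7, 6, 5, 4, 3, 2, 1, 0] (7->13, 6->3, 5->20, 4->19, 3->5, 2->13, 1->13, 0->17), giving [13, 3, 20, 19, 5, 13, 13, 17].

[13, 3, 20, 19, 5, 13, 13, 17]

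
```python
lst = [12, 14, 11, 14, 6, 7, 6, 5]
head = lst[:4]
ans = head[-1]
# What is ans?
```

lst has length 8. The slice lst[:4] selects indices [0, 1, 2, 3] (0->12, 1->14, 2->11, 3->14), giving [12, 14, 11, 14]. So head = [12, 14, 11, 14]. Then head[-1] = 14.

14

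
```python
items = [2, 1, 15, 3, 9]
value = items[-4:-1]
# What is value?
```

items has length 5. The slice items[-4:-1] selects indices [1, 2, 3] (1->1, 2->15, 3->3), giving [1, 15, 3].

[1, 15, 3]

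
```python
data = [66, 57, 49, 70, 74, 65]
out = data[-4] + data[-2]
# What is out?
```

data has length 6. Negative index -4 maps to positive index 6 + (-4) = 2. data[2] = 49.
data has length 6. Negative index -2 maps to positive index 6 + (-2) = 4. data[4] = 74.
Sum: 49 + 74 = 123.

123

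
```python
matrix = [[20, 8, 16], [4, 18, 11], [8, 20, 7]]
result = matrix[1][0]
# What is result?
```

matrix[1] = [4, 18, 11]. Taking column 0 of that row yields 4.

4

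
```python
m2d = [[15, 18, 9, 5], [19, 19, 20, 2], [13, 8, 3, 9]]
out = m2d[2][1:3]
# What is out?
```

m2d[2] = [13, 8, 3, 9]. m2d[2] has length 4. The slice m2d[2][1:3] selects indices [1, 2] (1->8, 2->3), giving [8, 3].

[8, 3]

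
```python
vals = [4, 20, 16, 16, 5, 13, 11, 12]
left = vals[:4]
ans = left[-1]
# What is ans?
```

vals has length 8. The slice vals[:4] selects indices [0, 1, 2, 3] (0->4, 1->20, 2->16, 3->16), giving [4, 20, 16, 16]. So left = [4, 20, 16, 16]. Then left[-1] = 16.

16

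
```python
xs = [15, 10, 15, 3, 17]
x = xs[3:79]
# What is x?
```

xs has length 5. The slice xs[3:79] selects indices [3, 4] (3->3, 4->17), giving [3, 17].

[3, 17]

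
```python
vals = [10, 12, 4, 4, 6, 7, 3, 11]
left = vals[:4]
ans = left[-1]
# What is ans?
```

vals has length 8. The slice vals[:4] selects indices [0, 1, 2, 3] (0->10, 1->12, 2->4, 3->4), giving [10, 12, 4, 4]. So left = [10, 12, 4, 4]. Then left[-1] = 4.

4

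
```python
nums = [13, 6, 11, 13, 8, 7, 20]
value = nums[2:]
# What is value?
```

nums has length 7. The slice nums[2:] selects indices [2, 3, 4, 5, 6] (2->11, 3->13, 4->8, 5->7, 6->20), giving [11, 13, 8, 7, 20].

[11, 13, 8, 7, 20]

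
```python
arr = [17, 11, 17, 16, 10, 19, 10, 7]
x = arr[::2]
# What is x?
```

arr has length 8. The slice arr[::2] selects indices [0, 2, 4, 6] (0->17, 2->17, 4->10, 6->10), giving [17, 17, 10, 10].

[17, 17, 10, 10]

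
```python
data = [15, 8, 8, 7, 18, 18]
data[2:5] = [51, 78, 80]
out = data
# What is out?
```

data starts as [15, 8, 8, 7, 18, 18] (length 6). The slice data[2:5] covers indices [2, 3, 4] with values [8, 7, 18]. Replacing that slice with [51, 78, 80] (same length) produces [15, 8, 51, 78, 80, 18].

[15, 8, 51, 78, 80, 18]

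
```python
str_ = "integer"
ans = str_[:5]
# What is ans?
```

str_ has length 7. The slice str_[:5] selects indices [0, 1, 2, 3, 4] (0->'i', 1->'n', 2->'t', 3->'e', 4->'g'), giving 'integ'.

'integ'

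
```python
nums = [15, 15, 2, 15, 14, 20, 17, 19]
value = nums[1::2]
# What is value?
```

nums has length 8. The slice nums[1::2] selects indices [1, 3, 5, 7] (1->15, 3->15, 5->20, 7->19), giving [15, 15, 20, 19].

[15, 15, 20, 19]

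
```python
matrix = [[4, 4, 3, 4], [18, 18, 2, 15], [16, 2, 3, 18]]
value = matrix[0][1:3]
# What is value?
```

matrix[0] = [4, 4, 3, 4]. matrix[0] has length 4. The slice matrix[0][1:3] selects indices [1, 2] (1->4, 2->3), giving [4, 3].

[4, 3]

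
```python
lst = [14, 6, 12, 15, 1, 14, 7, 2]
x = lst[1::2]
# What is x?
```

lst has length 8. The slice lst[1::2] selects indices [1, 3, 5, 7] (1->6, 3->15, 5->14, 7->2), giving [6, 15, 14, 2].

[6, 15, 14, 2]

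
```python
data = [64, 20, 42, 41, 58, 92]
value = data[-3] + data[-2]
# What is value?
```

data has length 6. Negative index -3 maps to positive index 6 + (-3) = 3. data[3] = 41.
data has length 6. Negative index -2 maps to positive index 6 + (-2) = 4. data[4] = 58.
Sum: 41 + 58 = 99.

99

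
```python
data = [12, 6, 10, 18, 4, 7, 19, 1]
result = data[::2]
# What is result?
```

data has length 8. The slice data[::2] selects indices [0, 2, 4, 6] (0->12, 2->10, 4->4, 6->19), giving [12, 10, 4, 19].

[12, 10, 4, 19]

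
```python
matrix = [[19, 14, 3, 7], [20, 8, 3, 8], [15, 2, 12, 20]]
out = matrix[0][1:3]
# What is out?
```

matrix[0] = [19, 14, 3, 7]. matrix[0] has length 4. The slice matrix[0][1:3] selects indices [1, 2] (1->14, 2->3), giving [14, 3].

[14, 3]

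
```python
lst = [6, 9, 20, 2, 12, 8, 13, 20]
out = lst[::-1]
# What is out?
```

lst has length 8. The slice lst[::-1] selects indices [7, 6, 5, 4, 3, 2, 1, 0] (7->20, 6->13, 5->8, 4->12, 3->2, 2->20, 1->9, 0->6), giving [20, 13, 8, 12, 2, 20, 9, 6].

[20, 13, 8, 12, 2, 20, 9, 6]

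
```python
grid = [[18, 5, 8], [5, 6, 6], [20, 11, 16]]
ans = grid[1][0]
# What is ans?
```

grid[1] = [5, 6, 6]. Taking column 0 of that row yields 5.

5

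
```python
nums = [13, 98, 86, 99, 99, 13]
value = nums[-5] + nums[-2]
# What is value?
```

nums has length 6. Negative index -5 maps to positive index 6 + (-5) = 1. nums[1] = 98.
nums has length 6. Negative index -2 maps to positive index 6 + (-2) = 4. nums[4] = 99.
Sum: 98 + 99 = 197.

197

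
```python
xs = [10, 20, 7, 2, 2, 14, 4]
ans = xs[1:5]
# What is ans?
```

xs has length 7. The slice xs[1:5] selects indices [1, 2, 3, 4] (1->20, 2->7, 3->2, 4->2), giving [20, 7, 2, 2].

[20, 7, 2, 2]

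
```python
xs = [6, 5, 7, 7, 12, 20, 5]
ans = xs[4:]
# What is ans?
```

xs has length 7. The slice xs[4:] selects indices [4, 5, 6] (4->12, 5->20, 6->5), giving [12, 20, 5].

[12, 20, 5]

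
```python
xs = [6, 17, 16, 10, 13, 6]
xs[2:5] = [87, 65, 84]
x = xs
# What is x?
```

xs starts as [6, 17, 16, 10, 13, 6] (length 6). The slice xs[2:5] covers indices [2, 3, 4] with values [16, 10, 13]. Replacing that slice with [87, 65, 84] (same length) produces [6, 17, 87, 65, 84, 6].

[6, 17, 87, 65, 84, 6]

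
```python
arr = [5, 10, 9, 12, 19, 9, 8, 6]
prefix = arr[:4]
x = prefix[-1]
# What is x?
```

arr has length 8. The slice arr[:4] selects indices [0, 1, 2, 3] (0->5, 1->10, 2->9, 3->12), giving [5, 10, 9, 12]. So prefix = [5, 10, 9, 12]. Then prefix[-1] = 12.

12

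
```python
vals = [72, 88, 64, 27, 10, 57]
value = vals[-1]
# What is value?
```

vals has length 6. Negative index -1 maps to positive index 6 + (-1) = 5. vals[5] = 57.

57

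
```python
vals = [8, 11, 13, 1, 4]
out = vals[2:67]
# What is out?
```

vals has length 5. The slice vals[2:67] selects indices [2, 3, 4] (2->13, 3->1, 4->4), giving [13, 1, 4].

[13, 1, 4]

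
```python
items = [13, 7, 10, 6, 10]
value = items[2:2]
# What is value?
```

items has length 5. The slice items[2:2] resolves to an empty index range, so the result is [].

[]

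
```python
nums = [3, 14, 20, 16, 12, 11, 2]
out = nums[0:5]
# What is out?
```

nums has length 7. The slice nums[0:5] selects indices [0, 1, 2, 3, 4] (0->3, 1->14, 2->20, 3->16, 4->12), giving [3, 14, 20, 16, 12].

[3, 14, 20, 16, 12]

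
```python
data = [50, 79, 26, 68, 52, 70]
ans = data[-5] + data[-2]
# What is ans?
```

data has length 6. Negative index -5 maps to positive index 6 + (-5) = 1. data[1] = 79.
data has length 6. Negative index -2 maps to positive index 6 + (-2) = 4. data[4] = 52.
Sum: 79 + 52 = 131.

131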